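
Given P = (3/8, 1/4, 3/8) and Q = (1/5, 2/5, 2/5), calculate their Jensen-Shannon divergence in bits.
0.0324 bits

Jensen-Shannon divergence is:
JSD(P||Q) = 0.5 × D_KL(P||M) + 0.5 × D_KL(Q||M)
where M = 0.5 × (P + Q) is the mixture distribution.

M = 0.5 × (3/8, 1/4, 3/8) + 0.5 × (1/5, 2/5, 2/5) = (0.2875, 13/40, 0.3875)

D_KL(P||M) = 0.0314 bits
D_KL(Q||M) = 0.0334 bits

JSD(P||Q) = 0.5 × 0.0314 + 0.5 × 0.0334 = 0.0324 bits

Unlike KL divergence, JSD is symmetric and bounded: 0 ≤ JSD ≤ log(2).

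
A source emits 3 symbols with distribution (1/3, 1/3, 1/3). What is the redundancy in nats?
0.0000 nats

Redundancy measures how far a source is from maximum entropy:
R = H_max - H(X)

Maximum entropy for 3 symbols: H_max = log_e(3) = 1.0986 nats
Actual entropy: H(X) = 1.0986 nats
Redundancy: R = 1.0986 - 1.0986 = 0.0000 nats

This redundancy represents potential for compression: the source could be compressed by 0.0000 nats per symbol.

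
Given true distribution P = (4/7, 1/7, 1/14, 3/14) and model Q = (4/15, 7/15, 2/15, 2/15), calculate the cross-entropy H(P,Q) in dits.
0.6253 dits

Cross-entropy: H(P,Q) = -Σ p(x) log q(x)

Alternatively: H(P,Q) = H(P) + D_KL(P||Q)
H(P) = 0.4848 dits
D_KL(P||Q) = 0.1405 dits

H(P,Q) = 0.4848 + 0.1405 = 0.6253 dits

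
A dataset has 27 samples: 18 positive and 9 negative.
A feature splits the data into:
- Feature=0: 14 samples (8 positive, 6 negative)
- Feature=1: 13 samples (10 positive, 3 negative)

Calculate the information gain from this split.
0.0322 bits

Information Gain = H(Y) - H(Y|Feature)

Before split:
P(positive) = 18/27 = 0.6667
H(Y) = 0.9183 bits

After split:
Feature=0: H = 0.9852 bits (weight = 14/27)
Feature=1: H = 0.7793 bits (weight = 13/27)
H(Y|Feature) = (14/27)×0.9852 + (13/27)×0.7793 = 0.8861 bits

Information Gain = 0.9183 - 0.8861 = 0.0322 bits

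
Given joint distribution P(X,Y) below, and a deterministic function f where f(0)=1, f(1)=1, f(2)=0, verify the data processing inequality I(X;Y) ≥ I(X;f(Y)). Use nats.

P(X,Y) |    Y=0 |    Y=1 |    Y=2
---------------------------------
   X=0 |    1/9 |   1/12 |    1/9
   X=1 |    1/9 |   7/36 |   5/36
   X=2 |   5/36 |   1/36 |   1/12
I(X;Y) = 0.0527, I(X;f(Y)) = 0.0011, inequality holds: 0.0527 ≥ 0.0011

Data Processing Inequality: For any Markov chain X → Y → Z, we have I(X;Y) ≥ I(X;Z).

Here Z = f(Y) is a deterministic function of Y, forming X → Y → Z.

Original I(X;Y) = 0.0527 nats

After applying f:
P(X,Z) where Z=f(Y):
- P(X,Z=0) = P(X,Y=2)
- P(X,Z=1) = P(X,Y=0) + P(X,Y=1)

I(X;Z) = I(X;f(Y)) = 0.0011 nats

Verification: 0.0527 ≥ 0.0011 ✓

Information cannot be created by processing; the function f can only lose information about X.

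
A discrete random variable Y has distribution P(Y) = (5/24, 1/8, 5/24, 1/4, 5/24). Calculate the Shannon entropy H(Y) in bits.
2.2894 bits

Shannon entropy is H(X) = -Σ p(x) log p(x).

For P = (5/24, 1/8, 5/24, 1/4, 5/24):
H = -5/24 × log_2(5/24) -1/8 × log_2(1/8) -5/24 × log_2(5/24) -1/4 × log_2(1/4) -5/24 × log_2(5/24)
H = 2.2894 bits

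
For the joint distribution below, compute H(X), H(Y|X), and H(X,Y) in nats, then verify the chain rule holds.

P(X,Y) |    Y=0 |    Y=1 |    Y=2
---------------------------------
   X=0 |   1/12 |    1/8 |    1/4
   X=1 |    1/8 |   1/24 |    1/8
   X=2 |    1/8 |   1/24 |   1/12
H(X,Y) = 2.0653, H(X) = 1.0635, H(Y|X) = 1.0018 (all in nats)

Chain rule: H(X,Y) = H(X) + H(Y|X)

Left side — joint entropy directly:
H(X,Y) = -Σ p(x,y) log p(x,y) = 2.0653 nats

Right side — compute H(Y|X) from the conditional distributions:
P(X) = (11/24, 7/24, 1/4), so H(X) = 1.0635 nats
H(Y|X) = Σ_x P(X=x) · H(Y|X=x):
  P(Y|X=0) = (2/11, 3/11, 6/11), H(Y|X=0) = 0.9949, weight P(X=0) = 11/24
  P(Y|X=1) = (3/7, 1/7, 3/7), H(Y|X=1) = 1.0042, weight P(X=1) = 7/24
  P(Y|X=2) = (1/2, 1/6, 1/3), H(Y|X=2) = 1.0114, weight P(X=2) = 1/4
H(Y|X) = 1.0018 nats

H(X) + H(Y|X) = 1.0635 + 1.0018 = 2.0653 nats

Both sides equal 2.0653 nats. ✓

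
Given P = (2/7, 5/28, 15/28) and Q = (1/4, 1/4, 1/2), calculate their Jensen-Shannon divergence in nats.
0.0039 nats

Jensen-Shannon divergence is:
JSD(P||Q) = 0.5 × D_KL(P||M) + 0.5 × D_KL(Q||M)
where M = 0.5 × (P + Q) is the mixture distribution.

M = 0.5 × (2/7, 5/28, 15/28) + 0.5 × (1/4, 1/4, 1/2) = (0.267857, 3/14, 0.517857)

D_KL(P||M) = 0.0040 nats
D_KL(Q||M) = 0.0037 nats

JSD(P||Q) = 0.5 × 0.0040 + 0.5 × 0.0037 = 0.0039 nats

Unlike KL divergence, JSD is symmetric and bounded: 0 ≤ JSD ≤ log(2).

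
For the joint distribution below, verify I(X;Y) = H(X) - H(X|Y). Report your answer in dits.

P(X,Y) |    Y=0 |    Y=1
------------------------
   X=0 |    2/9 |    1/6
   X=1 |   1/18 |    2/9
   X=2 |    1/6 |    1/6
I(X;Y) = 0.0223 dits

Mutual information has multiple equivalent forms:
- I(X;Y) = H(X) - H(X|Y)
- I(X;Y) = H(Y) - H(Y|X)
- I(X;Y) = H(X) + H(Y) - H(X,Y)

Computing all quantities:
H(X) = 0.4731, H(Y) = 0.2983, H(X,Y) = 0.7491
H(X|Y) = 0.4508, H(Y|X) = 0.2760

Verification:
H(X) - H(X|Y) = 0.4731 - 0.4508 = 0.0223
H(Y) - H(Y|X) = 0.2983 - 0.2760 = 0.0223
H(X) + H(Y) - H(X,Y) = 0.4731 + 0.2983 - 0.7491 = 0.0223

All forms give I(X;Y) = 0.0223 dits. ✓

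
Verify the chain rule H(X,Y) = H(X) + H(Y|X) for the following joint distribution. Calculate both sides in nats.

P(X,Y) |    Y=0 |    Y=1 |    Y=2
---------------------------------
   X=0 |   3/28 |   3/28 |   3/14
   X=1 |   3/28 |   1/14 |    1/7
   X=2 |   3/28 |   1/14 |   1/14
H(X,Y) = 2.1308, H(X) = 1.0745, H(Y|X) = 1.0563 (all in nats)

Chain rule: H(X,Y) = H(X) + H(Y|X)

Left side — joint entropy directly:
H(X,Y) = -Σ p(x,y) log p(x,y) = 2.1308 nats

Right side — compute H(Y|X) from the conditional distributions:
P(X) = (3/7, 9/28, 1/4), so H(X) = 1.0745 nats
H(Y|X) = Σ_x P(X=x) · H(Y|X=x):
  P(Y|X=0) = (1/4, 1/4, 1/2), H(Y|X=0) = 1.0397, weight P(X=0) = 3/7
  P(Y|X=1) = (1/3, 2/9, 4/9), H(Y|X=1) = 1.0609, weight P(X=1) = 9/28
  P(Y|X=2) = (3/7, 2/7, 2/7), H(Y|X=2) = 1.0790, weight P(X=2) = 1/4
H(Y|X) = 1.0563 nats

H(X) + H(Y|X) = 1.0745 + 1.0563 = 2.1308 nats

Both sides equal 2.1308 nats. ✓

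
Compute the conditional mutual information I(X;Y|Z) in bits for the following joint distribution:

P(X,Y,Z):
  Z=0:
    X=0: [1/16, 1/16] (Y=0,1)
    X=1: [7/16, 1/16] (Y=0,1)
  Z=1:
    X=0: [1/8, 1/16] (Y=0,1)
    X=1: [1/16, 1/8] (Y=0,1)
0.0851 bits

Conditional mutual information: I(X;Y|Z) = H(X|Z) + H(Y|Z) - H(X,Y|Z)

H(Z) = 0.9544
H(X,Z) = 1.7806 → H(X|Z) = 0.8262
H(Y,Z) = 1.7806 → H(Y|Z) = 0.8262
H(X,Y,Z) = 2.5218 → H(X,Y|Z) = 1.5673

I(X;Y|Z) = 0.8262 + 0.8262 - 1.5673 = 0.0851 bits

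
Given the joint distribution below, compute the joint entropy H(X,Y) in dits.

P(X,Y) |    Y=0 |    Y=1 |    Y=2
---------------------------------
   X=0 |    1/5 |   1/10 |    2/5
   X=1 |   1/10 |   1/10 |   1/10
0.6990 dits

Joint entropy is H(X,Y) = -Σ_{x,y} p(x,y) log p(x,y).

Summing over all non-zero entries:
H(X,Y) = -[1/5·log_10(1/5) + 1/10·log_10(1/10) + 2/5·log_10(2/5) + 1/10·log_10(1/10) + 1/10·log_10(1/10) + 1/10·log_10(1/10)]
H(X,Y) = 0.6990 dits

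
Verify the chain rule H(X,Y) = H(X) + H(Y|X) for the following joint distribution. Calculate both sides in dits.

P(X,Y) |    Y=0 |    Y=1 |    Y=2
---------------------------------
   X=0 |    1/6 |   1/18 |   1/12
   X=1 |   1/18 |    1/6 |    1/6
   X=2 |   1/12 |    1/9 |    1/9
H(X,Y) = 0.9205, H(X) = 0.4742, H(Y|X) = 0.4463 (all in dits)

Chain rule: H(X,Y) = H(X) + H(Y|X)

Left side — joint entropy directly:
H(X,Y) = -Σ p(x,y) log p(x,y) = 0.9205 dits

Right side — compute H(Y|X) from the conditional distributions:
P(X) = (11/36, 7/18, 11/36), so H(X) = 0.4742 dits
H(Y|X) = Σ_x P(X=x) · H(Y|X=x):
  P(Y|X=0) = (6/11, 2/11, 3/11), H(Y|X=0) = 0.4321, weight P(X=0) = 11/36
  P(Y|X=1) = (1/7, 3/7, 3/7), H(Y|X=1) = 0.4361, weight P(X=1) = 7/18
  P(Y|X=2) = (3/11, 4/11, 4/11), H(Y|X=2) = 0.4734, weight P(X=2) = 11/36
H(Y|X) = 0.4463 dits

H(X) + H(Y|X) = 0.4742 + 0.4463 = 0.9205 dits

Both sides equal 0.9205 dits. ✓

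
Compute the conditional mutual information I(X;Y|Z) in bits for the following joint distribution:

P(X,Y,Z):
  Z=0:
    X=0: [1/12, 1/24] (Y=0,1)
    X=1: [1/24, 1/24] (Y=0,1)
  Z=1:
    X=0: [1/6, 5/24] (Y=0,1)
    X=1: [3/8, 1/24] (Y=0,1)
0.1494 bits

Conditional mutual information: I(X;Y|Z) = H(X|Z) + H(Y|Z) - H(X,Y|Z)

H(Z) = 0.7383
H(X,Z) = 1.7307 → H(X|Z) = 0.9924
H(Y,Z) = 1.6529 → H(Y|Z) = 0.9146
H(X,Y,Z) = 2.4958 → H(X,Y|Z) = 1.7576

I(X;Y|Z) = 0.9924 + 0.9146 - 1.7576 = 0.1494 bits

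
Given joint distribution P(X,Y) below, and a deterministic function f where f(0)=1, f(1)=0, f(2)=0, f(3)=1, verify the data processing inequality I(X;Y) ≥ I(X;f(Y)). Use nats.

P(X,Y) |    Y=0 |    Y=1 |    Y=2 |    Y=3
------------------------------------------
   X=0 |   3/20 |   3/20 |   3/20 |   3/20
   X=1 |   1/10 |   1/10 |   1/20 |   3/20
I(X;Y) = 0.0161, I(X;f(Y)) = 0.0076, inequality holds: 0.0161 ≥ 0.0076

Data Processing Inequality: For any Markov chain X → Y → Z, we have I(X;Y) ≥ I(X;Z).

Here Z = f(Y) is a deterministic function of Y, forming X → Y → Z.

Original I(X;Y) = 0.0161 nats

After applying f:
P(X,Z) where Z=f(Y):
- P(X,Z=0) = P(X,Y=1) + P(X,Y=2)
- P(X,Z=1) = P(X,Y=0) + P(X,Y=3)

I(X;Z) = I(X;f(Y)) = 0.0076 nats

Verification: 0.0161 ≥ 0.0076 ✓

Information cannot be created by processing; the function f can only lose information about X.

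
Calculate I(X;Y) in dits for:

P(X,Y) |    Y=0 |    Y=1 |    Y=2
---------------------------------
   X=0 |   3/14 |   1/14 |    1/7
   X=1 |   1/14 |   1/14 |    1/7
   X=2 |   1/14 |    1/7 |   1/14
0.0286 dits

Mutual information: I(X;Y) = H(X) + H(Y) - H(X,Y)

Marginals:
P(X) = (3/7, 2/7, 2/7), H(X) = 0.4686 dits
P(Y) = (5/14, 2/7, 5/14), H(Y) = 0.4748 dits

Joint entropy: H(X,Y) = 0.9149 dits

I(X;Y) = 0.4686 + 0.4748 - 0.9149 = 0.0286 dits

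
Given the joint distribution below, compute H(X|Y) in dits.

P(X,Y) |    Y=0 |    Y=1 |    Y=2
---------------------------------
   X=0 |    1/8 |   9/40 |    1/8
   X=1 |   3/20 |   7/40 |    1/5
0.2954 dits

Using the chain rule: H(X|Y) = H(X,Y) - H(Y)

First, compute H(X,Y) = 0.7674 dits

Marginal P(Y) = (11/40, 2/5, 13/40)
H(Y) = 0.4720 dits

H(X|Y) = H(X,Y) - H(Y) = 0.7674 - 0.4720 = 0.2954 dits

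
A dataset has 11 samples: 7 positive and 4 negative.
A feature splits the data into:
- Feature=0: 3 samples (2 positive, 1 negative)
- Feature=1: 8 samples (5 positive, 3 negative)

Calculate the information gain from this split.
0.0011 bits

Information Gain = H(Y) - H(Y|Feature)

Before split:
P(positive) = 7/11 = 0.6364
H(Y) = 0.9457 bits

After split:
Feature=0: H = 0.9183 bits (weight = 3/11)
Feature=1: H = 0.9544 bits (weight = 8/11)
H(Y|Feature) = (3/11)×0.9183 + (8/11)×0.9544 = 0.9446 bits

Information Gain = 0.9457 - 0.9446 = 0.0011 bits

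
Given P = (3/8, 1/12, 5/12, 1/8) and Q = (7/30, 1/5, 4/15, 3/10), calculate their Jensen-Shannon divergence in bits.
0.0686 bits

Jensen-Shannon divergence is:
JSD(P||Q) = 0.5 × D_KL(P||M) + 0.5 × D_KL(Q||M)
where M = 0.5 × (P + Q) is the mixture distribution.

M = 0.5 × (3/8, 1/12, 5/12, 1/8) + 0.5 × (7/30, 1/5, 4/15, 3/10) = (0.304167, 0.141667, 0.341667, 0.2125)

D_KL(P||M) = 0.0731 bits
D_KL(Q||M) = 0.0642 bits

JSD(P||Q) = 0.5 × 0.0731 + 0.5 × 0.0642 = 0.0686 bits

Unlike KL divergence, JSD is symmetric and bounded: 0 ≤ JSD ≤ log(2).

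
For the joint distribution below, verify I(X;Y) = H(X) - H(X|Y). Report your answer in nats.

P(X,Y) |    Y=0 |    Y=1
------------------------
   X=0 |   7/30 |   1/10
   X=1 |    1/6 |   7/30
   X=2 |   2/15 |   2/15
I(X;Y) = 0.0308 nats

Mutual information has multiple equivalent forms:
- I(X;Y) = H(X) - H(X|Y)
- I(X;Y) = H(Y) - H(Y|X)
- I(X;Y) = H(X) + H(Y) - H(X,Y)

Computing all quantities:
H(X) = 1.0852, H(Y) = 0.6909, H(X,Y) = 1.7453
H(X|Y) = 1.0544, H(Y|X) = 0.6601

Verification:
H(X) - H(X|Y) = 1.0852 - 1.0544 = 0.0308
H(Y) - H(Y|X) = 0.6909 - 0.6601 = 0.0308
H(X) + H(Y) - H(X,Y) = 1.0852 + 0.6909 - 1.7453 = 0.0308

All forms give I(X;Y) = 0.0308 nats. ✓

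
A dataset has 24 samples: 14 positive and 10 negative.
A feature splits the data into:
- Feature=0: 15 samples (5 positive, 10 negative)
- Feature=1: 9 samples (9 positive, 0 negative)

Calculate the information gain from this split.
0.4059 bits

Information Gain = H(Y) - H(Y|Feature)

Before split:
P(positive) = 14/24 = 0.5833
H(Y) = 0.9799 bits

After split:
Feature=0: H = 0.9183 bits (weight = 15/24)
Feature=1: H = 0.0000 bits (weight = 9/24)
H(Y|Feature) = (15/24)×0.9183 + (9/24)×0.0000 = 0.5739 bits

Information Gain = 0.9799 - 0.5739 = 0.4059 bits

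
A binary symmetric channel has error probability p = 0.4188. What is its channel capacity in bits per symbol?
0.0191 bits

For a binary symmetric channel (BSC) with error probability p:
Capacity C = 1 - H(p) bits per symbol

where H(p) = -p log₂(p) - (1-p) log₂(1-p) is the binary entropy function.

H(0.4188) = 0.9809 bits
C = 1 - 0.9809 = 0.0191 bits per symbol

This means we can reliably transmit up to 0.0191 bits of information per channel use.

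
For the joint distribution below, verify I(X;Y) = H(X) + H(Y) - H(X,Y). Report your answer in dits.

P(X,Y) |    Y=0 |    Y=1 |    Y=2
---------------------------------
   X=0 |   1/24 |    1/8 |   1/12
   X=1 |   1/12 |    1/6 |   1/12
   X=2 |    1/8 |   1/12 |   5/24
I(X;Y) = 0.0233 dits

Mutual information has multiple equivalent forms:
- I(X;Y) = H(X) - H(X|Y)
- I(X;Y) = H(Y) - H(Y|X)
- I(X;Y) = H(X) + H(Y) - H(X,Y)

Computing all quantities:
H(X) = 0.4680, H(Y) = 0.4700, H(X,Y) = 0.9146
H(X|Y) = 0.4446, H(Y|X) = 0.4466

Verification:
H(X) - H(X|Y) = 0.4680 - 0.4446 = 0.0233
H(Y) - H(Y|X) = 0.4700 - 0.4466 = 0.0233
H(X) + H(Y) - H(X,Y) = 0.4680 + 0.4700 - 0.9146 = 0.0233

All forms give I(X;Y) = 0.0233 dits. ✓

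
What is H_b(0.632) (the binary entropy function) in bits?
0.9491 bits

The binary entropy function is:
H(p) = -p log(p) - (1-p) log(1-p)

H(0.632) = -0.632 × log_2(0.632) - 0.368 × log_2(0.368)
H(0.632) = 0.9491 bits

Note: Binary entropy is maximized at p=0.5 (H=1 bit) and minimized at p=0 or p=1 (H=0).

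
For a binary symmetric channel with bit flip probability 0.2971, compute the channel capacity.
0.1223 bits

For a binary symmetric channel (BSC) with error probability p:
Capacity C = 1 - H(p) bits per symbol

where H(p) = -p log₂(p) - (1-p) log₂(1-p) is the binary entropy function.

H(0.2971) = 0.8777 bits
C = 1 - 0.8777 = 0.1223 bits per symbol

This means we can reliably transmit up to 0.1223 bits of information per channel use.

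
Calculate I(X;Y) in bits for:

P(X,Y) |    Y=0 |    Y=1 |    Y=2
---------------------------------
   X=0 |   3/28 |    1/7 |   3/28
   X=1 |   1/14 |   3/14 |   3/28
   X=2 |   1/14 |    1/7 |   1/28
0.0304 bits

Mutual information: I(X;Y) = H(X) + H(Y) - H(X,Y)

Marginals:
P(X) = (5/14, 11/28, 1/4), H(X) = 1.5601 bits
P(Y) = (1/4, 1/2, 1/4), H(Y) = 1.5000 bits

Joint entropy: H(X,Y) = 3.0297 bits

I(X;Y) = 1.5601 + 1.5000 - 3.0297 = 0.0304 bits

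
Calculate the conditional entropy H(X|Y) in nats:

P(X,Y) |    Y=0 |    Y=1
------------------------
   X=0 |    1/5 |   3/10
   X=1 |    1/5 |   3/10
0.6931 nats

Using the chain rule: H(X|Y) = H(X,Y) - H(Y)

First, compute H(X,Y) = 1.3662 nats

Marginal P(Y) = (2/5, 3/5)
H(Y) = 0.6730 nats

H(X|Y) = H(X,Y) - H(Y) = 1.3662 - 0.6730 = 0.6931 nats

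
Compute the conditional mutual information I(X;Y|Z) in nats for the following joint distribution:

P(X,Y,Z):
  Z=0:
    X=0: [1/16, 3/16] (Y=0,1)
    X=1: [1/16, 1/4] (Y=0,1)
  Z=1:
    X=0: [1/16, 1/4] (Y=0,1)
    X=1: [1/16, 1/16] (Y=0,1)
0.0197 nats

Conditional mutual information: I(X;Y|Z) = H(X|Z) + H(Y|Z) - H(X,Y|Z)

H(Z) = 0.6853
H(X,Z) = 1.3335 → H(X|Z) = 0.6482
H(Y,Z) = 1.2450 → H(Y|Z) = 0.5597
H(X,Y,Z) = 1.8735 → H(X,Y|Z) = 1.1881

I(X;Y|Z) = 0.6482 + 0.5597 - 1.1881 = 0.0197 nats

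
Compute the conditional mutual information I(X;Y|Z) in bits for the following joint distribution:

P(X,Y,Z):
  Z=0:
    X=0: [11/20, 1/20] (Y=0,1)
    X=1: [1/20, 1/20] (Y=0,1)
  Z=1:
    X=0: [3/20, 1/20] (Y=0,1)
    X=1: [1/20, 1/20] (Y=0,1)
0.0791 bits

Conditional mutual information: I(X;Y|Z) = H(X|Z) + H(Y|Z) - H(X,Y|Z)

H(Z) = 0.8813
H(X,Z) = 1.5710 → H(X|Z) = 0.6897
H(Y,Z) = 1.5710 → H(Y|Z) = 0.6897
H(X,Y,Z) = 2.1815 → H(X,Y|Z) = 1.3002

I(X;Y|Z) = 0.6897 + 0.6897 - 1.3002 = 0.0791 bits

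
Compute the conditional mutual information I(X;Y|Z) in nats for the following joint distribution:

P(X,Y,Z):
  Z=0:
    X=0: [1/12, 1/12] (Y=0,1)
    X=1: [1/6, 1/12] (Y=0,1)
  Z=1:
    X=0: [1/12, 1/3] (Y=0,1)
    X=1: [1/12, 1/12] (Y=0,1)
0.0307 nats

Conditional mutual information: I(X;Y|Z) = H(X|Z) + H(Y|Z) - H(X,Y|Z)

H(Z) = 0.6792
H(X,Z) = 1.3086 → H(X|Z) = 0.6294
H(Y,Z) = 1.3086 → H(Y|Z) = 0.6294
H(X,Y,Z) = 1.9073 → H(X,Y|Z) = 1.2281

I(X;Y|Z) = 0.6294 + 0.6294 - 1.2281 = 0.0307 nats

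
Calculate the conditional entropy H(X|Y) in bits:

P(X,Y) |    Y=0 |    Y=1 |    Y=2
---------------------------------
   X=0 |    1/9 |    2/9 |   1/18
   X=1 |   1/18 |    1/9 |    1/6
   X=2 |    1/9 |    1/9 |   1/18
1.4702 bits

Using the chain rule: H(X|Y) = H(X,Y) - H(Y)

First, compute H(X,Y) = 3.0169 bits

Marginal P(Y) = (5/18, 4/9, 5/18)
H(Y) = 1.5466 bits

H(X|Y) = H(X,Y) - H(Y) = 3.0169 - 1.5466 = 1.4702 bits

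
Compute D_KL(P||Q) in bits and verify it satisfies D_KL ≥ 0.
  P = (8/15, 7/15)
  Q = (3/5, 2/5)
0.0132 bits

KL divergence satisfies the Gibbs inequality: D_KL(P||Q) ≥ 0 for all distributions P, Q.

D_KL(P||Q) = Σ p(x) log(p(x)/q(x))
Term by term:
  x=0: 8/15 × log_2[(8/15)/(3/5)] = -0.0906
  x=1: 7/15 × log_2[(7/15)/(2/5)] = 0.1038
D_KL(P||Q) = 0.0132 bits

D_KL(P||Q) = 0.0132 ≥ 0 ✓

This non-negativity is a fundamental property: relative entropy cannot be negative because it measures how different Q is from P.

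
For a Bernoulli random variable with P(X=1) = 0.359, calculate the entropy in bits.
0.9418 bits

The binary entropy function is:
H(p) = -p log(p) - (1-p) log(1-p)

H(0.359) = -0.359 × log_2(0.359) - 0.641 × log_2(0.641)
H(0.359) = 0.9418 bits

Note: Binary entropy is maximized at p=0.5 (H=1 bit) and minimized at p=0 or p=1 (H=0).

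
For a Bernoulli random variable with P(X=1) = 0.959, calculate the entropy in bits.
0.2469 bits

The binary entropy function is:
H(p) = -p log(p) - (1-p) log(1-p)

H(0.959) = -0.959 × log_2(0.959) - 0.041 × log_2(0.041)
H(0.959) = 0.2469 bits

Note: Binary entropy is maximized at p=0.5 (H=1 bit) and minimized at p=0 or p=1 (H=0).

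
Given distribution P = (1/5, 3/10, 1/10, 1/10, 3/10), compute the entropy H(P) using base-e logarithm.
1.5048 nats

Shannon entropy is H(X) = -Σ p(x) log p(x).

For P = (1/5, 3/10, 1/10, 1/10, 3/10):
H = -1/5 × log_e(1/5) -3/10 × log_e(3/10) -1/10 × log_e(1/10) -1/10 × log_e(1/10) -3/10 × log_e(3/10)
H = 1.5048 nats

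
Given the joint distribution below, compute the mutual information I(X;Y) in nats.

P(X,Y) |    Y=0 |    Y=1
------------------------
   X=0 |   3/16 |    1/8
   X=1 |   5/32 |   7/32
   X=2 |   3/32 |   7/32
0.0294 nats

Mutual information: I(X;Y) = H(X) + H(Y) - H(X,Y)

Marginals:
P(X) = (5/16, 3/8, 5/16), H(X) = 1.0948 nats
P(Y) = (7/16, 9/16), H(Y) = 0.6853 nats

Joint entropy: H(X,Y) = 1.7507 nats

I(X;Y) = 1.0948 + 0.6853 - 1.7507 = 0.0294 nats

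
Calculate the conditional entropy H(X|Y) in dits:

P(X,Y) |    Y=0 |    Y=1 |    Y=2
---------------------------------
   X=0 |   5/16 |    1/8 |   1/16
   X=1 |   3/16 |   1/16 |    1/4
0.2634 dits

Using the chain rule: H(X|Y) = H(X,Y) - H(Y)

First, compute H(X,Y) = 0.7081 dits

Marginal P(Y) = (1/2, 3/16, 5/16)
H(Y) = 0.4447 dits

H(X|Y) = H(X,Y) - H(Y) = 0.7081 - 0.4447 = 0.2634 dits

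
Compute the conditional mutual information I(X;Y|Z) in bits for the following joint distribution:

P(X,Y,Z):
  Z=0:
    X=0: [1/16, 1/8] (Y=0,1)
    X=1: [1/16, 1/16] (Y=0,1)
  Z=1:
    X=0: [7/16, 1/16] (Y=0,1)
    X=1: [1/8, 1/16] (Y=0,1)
0.0326 bits

Conditional mutual information: I(X;Y|Z) = H(X|Z) + H(Y|Z) - H(X,Y|Z)

H(Z) = 0.8960
H(X,Z) = 1.7806 → H(X|Z) = 0.8846
H(Y,Z) = 1.6697 → H(Y|Z) = 0.7737
H(X,Y,Z) = 2.5218 → H(X,Y|Z) = 1.6257

I(X;Y|Z) = 0.8846 + 0.7737 - 1.6257 = 0.0326 bits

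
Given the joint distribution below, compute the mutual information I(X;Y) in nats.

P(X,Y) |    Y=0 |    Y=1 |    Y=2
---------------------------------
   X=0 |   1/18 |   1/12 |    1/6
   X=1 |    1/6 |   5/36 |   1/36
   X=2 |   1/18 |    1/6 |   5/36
0.1136 nats

Mutual information: I(X;Y) = H(X) + H(Y) - H(X,Y)

Marginals:
P(X) = (11/36, 1/3, 13/36), H(X) = 1.0963 nats
P(Y) = (5/18, 7/18, 1/3), H(Y) = 1.0893 nats

Joint entropy: H(X,Y) = 2.0720 nats

I(X;Y) = 1.0963 + 1.0893 - 2.0720 = 0.1136 nats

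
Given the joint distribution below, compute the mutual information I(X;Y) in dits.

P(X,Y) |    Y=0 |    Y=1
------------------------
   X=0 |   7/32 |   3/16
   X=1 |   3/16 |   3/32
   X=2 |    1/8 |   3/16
0.0093 dits

Mutual information: I(X;Y) = H(X) + H(Y) - H(X,Y)

Marginals:
P(X) = (13/32, 9/32, 5/16), H(X) = 0.4717 dits
P(Y) = (17/32, 15/32), H(Y) = 0.3002 dits

Joint entropy: H(X,Y) = 0.7626 dits

I(X;Y) = 0.4717 + 0.3002 - 0.7626 = 0.0093 dits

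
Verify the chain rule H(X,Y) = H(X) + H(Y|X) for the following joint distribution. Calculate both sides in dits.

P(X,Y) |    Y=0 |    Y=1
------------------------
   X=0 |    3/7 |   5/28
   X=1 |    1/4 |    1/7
H(X,Y) = 0.5626, H(X) = 0.2910, H(Y|X) = 0.2716 (all in dits)

Chain rule: H(X,Y) = H(X) + H(Y|X)

Left side — joint entropy directly:
H(X,Y) = -Σ p(x,y) log p(x,y) = 0.5626 dits

Right side — compute H(Y|X) from the conditional distributions:
P(X) = (17/28, 11/28), so H(X) = 0.2910 dits
H(Y|X) = Σ_x P(X=x) · H(Y|X=x):
  P(Y|X=0) = (12/17, 5/17), H(Y|X=0) = 0.2631, weight P(X=0) = 17/28
  P(Y|X=1) = (7/11, 4/11), H(Y|X=1) = 0.2847, weight P(X=1) = 11/28
H(Y|X) = 0.2716 dits

H(X) + H(Y|X) = 0.2910 + 0.2716 = 0.5626 dits

Both sides equal 0.5626 dits. ✓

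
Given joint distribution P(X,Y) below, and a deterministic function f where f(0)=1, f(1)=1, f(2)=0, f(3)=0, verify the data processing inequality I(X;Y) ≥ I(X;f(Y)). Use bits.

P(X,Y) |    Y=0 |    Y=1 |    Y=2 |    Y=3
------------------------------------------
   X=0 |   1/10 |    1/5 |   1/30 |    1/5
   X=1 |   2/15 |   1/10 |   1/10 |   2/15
I(X;Y) = 0.0596, I(X;f(Y)) = 0.0028, inequality holds: 0.0596 ≥ 0.0028

Data Processing Inequality: For any Markov chain X → Y → Z, we have I(X;Y) ≥ I(X;Z).

Here Z = f(Y) is a deterministic function of Y, forming X → Y → Z.

Original I(X;Y) = 0.0596 bits

After applying f:
P(X,Z) where Z=f(Y):
- P(X,Z=0) = P(X,Y=2) + P(X,Y=3)
- P(X,Z=1) = P(X,Y=0) + P(X,Y=1)

I(X;Z) = I(X;f(Y)) = 0.0028 bits

Verification: 0.0596 ≥ 0.0028 ✓

Information cannot be created by processing; the function f can only lose information about X.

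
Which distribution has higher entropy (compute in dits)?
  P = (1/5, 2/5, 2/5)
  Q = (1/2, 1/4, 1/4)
P

Computing entropies in dits:
H(P) = 0.4581
H(Q) = 0.4515

Distribution P has higher entropy.

Intuition: The distribution closer to uniform (more spread out) has higher entropy.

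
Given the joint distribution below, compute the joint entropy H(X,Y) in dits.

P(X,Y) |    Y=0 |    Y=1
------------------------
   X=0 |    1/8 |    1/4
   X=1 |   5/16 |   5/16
0.5791 dits

Joint entropy is H(X,Y) = -Σ_{x,y} p(x,y) log p(x,y).

Summing over all non-zero entries:
H(X,Y) = -[1/8·log_10(1/8) + 1/4·log_10(1/4) + 5/16·log_10(5/16) + 5/16·log_10(5/16)]
H(X,Y) = 0.5791 dits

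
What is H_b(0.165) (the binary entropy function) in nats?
0.4479 nats

The binary entropy function is:
H(p) = -p log(p) - (1-p) log(1-p)

H(0.165) = -0.165 × log_e(0.165) - 0.835 × log_e(0.835)
H(0.165) = 0.4479 nats

Note: Binary entropy is maximized at p=0.5 (H=1 bit) and minimized at p=0 or p=1 (H=0).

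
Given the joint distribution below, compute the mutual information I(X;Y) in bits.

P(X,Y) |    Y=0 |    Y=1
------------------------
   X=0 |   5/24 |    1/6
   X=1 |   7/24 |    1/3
0.0054 bits

Mutual information: I(X;Y) = H(X) + H(Y) - H(X,Y)

Marginals:
P(X) = (3/8, 5/8), H(X) = 0.9544 bits
P(Y) = (1/2, 1/2), H(Y) = 1.0000 bits

Joint entropy: H(X,Y) = 1.9491 bits

I(X;Y) = 0.9544 + 1.0000 - 1.9491 = 0.0054 bits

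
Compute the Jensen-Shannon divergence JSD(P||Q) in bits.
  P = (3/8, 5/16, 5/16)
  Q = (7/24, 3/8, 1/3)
0.0061 bits

Jensen-Shannon divergence is:
JSD(P||Q) = 0.5 × D_KL(P||M) + 0.5 × D_KL(Q||M)
where M = 0.5 × (P + Q) is the mixture distribution.

M = 0.5 × (3/8, 5/16, 5/16) + 0.5 × (7/24, 3/8, 1/3) = (1/3, 11/32, 0.322917)

D_KL(P||M) = 0.0060 bits
D_KL(Q||M) = 0.0062 bits

JSD(P||Q) = 0.5 × 0.0060 + 0.5 × 0.0062 = 0.0061 bits

Unlike KL divergence, JSD is symmetric and bounded: 0 ≤ JSD ≤ log(2).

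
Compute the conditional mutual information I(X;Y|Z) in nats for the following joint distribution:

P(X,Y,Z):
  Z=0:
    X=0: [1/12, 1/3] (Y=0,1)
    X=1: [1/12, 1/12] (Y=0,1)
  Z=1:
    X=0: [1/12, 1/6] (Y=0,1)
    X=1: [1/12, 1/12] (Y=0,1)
0.0307 nats

Conditional mutual information: I(X;Y|Z) = H(X|Z) + H(Y|Z) - H(X,Y|Z)

H(Z) = 0.6792
H(X,Z) = 1.3086 → H(X|Z) = 0.6294
H(Y,Z) = 1.3086 → H(Y|Z) = 0.6294
H(X,Y,Z) = 1.9073 → H(X,Y|Z) = 1.2281

I(X;Y|Z) = 0.6294 + 0.6294 - 1.2281 = 0.0307 nats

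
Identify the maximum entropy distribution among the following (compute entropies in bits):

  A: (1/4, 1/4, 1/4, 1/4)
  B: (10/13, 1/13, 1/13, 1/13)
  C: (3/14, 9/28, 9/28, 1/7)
A

For a discrete distribution over n outcomes, entropy is maximized by the uniform distribution.

Computing entropies:
H(A) = 2.0000 bits
H(B) = 1.1451 bits
H(C) = 1.9299 bits

The uniform distribution (where all probabilities equal 1/4) achieves the maximum entropy of log_2(4) = 2.0000 bits.

Distribution A has the highest entropy.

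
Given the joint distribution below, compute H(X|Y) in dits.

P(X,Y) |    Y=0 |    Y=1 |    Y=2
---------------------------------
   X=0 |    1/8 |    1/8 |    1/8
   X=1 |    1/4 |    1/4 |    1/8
0.2826 dits

Using the chain rule: H(X|Y) = H(X,Y) - H(Y)

First, compute H(X,Y) = 0.7526 dits

Marginal P(Y) = (3/8, 3/8, 1/4)
H(Y) = 0.4700 dits

H(X|Y) = H(X,Y) - H(Y) = 0.7526 - 0.4700 = 0.2826 dits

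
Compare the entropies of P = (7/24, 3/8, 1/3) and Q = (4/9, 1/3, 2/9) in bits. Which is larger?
P

Computing entropies in bits:
H(P) = 1.5774
H(Q) = 1.5305

Distribution P has higher entropy.

Intuition: The distribution closer to uniform (more spread out) has higher entropy.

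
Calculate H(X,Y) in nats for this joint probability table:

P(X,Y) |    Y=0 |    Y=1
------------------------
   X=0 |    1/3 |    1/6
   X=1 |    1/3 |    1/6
1.3297 nats

Joint entropy is H(X,Y) = -Σ_{x,y} p(x,y) log p(x,y).

Summing over all non-zero entries:
H(X,Y) = -[1/3·log_e(1/3) + 1/6·log_e(1/6) + 1/3·log_e(1/3) + 1/6·log_e(1/6)]
H(X,Y) = 1.3297 nats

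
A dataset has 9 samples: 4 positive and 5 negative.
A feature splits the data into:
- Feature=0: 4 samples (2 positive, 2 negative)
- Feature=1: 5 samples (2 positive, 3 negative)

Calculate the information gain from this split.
0.0072 bits

Information Gain = H(Y) - H(Y|Feature)

Before split:
P(positive) = 4/9 = 0.4444
H(Y) = 0.9911 bits

After split:
Feature=0: H = 1.0000 bits (weight = 4/9)
Feature=1: H = 0.9710 bits (weight = 5/9)
H(Y|Feature) = (4/9)×1.0000 + (5/9)×0.9710 = 0.9839 bits

Information Gain = 0.9911 - 0.9839 = 0.0072 bits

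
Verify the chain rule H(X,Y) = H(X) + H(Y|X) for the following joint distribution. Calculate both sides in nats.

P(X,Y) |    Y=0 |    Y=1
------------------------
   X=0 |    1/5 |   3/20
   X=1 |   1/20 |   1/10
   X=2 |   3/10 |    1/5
H(X,Y) = 1.6696, H(X) = 0.9986, H(Y|X) = 0.6710 (all in nats)

Chain rule: H(X,Y) = H(X) + H(Y|X)

Left side — joint entropy directly:
H(X,Y) = -Σ p(x,y) log p(x,y) = 1.6696 nats

Right side — compute H(Y|X) from the conditional distributions:
P(X) = (7/20, 3/20, 1/2), so H(X) = 0.9986 nats
H(Y|X) = Σ_x P(X=x) · H(Y|X=x):
  P(Y|X=0) = (4/7, 3/7), H(Y|X=0) = 0.6829, weight P(X=0) = 7/20
  P(Y|X=1) = (1/3, 2/3), H(Y|X=1) = 0.6365, weight P(X=1) = 3/20
  P(Y|X=2) = (3/5, 2/5), H(Y|X=2) = 0.6730, weight P(X=2) = 1/2
H(Y|X) = 0.6710 nats

H(X) + H(Y|X) = 0.9986 + 0.6710 = 1.6696 nats

Both sides equal 1.6696 nats. ✓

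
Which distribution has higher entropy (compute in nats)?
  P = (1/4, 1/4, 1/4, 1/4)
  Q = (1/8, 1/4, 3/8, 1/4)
P

Computing entropies in nats:
H(P) = 1.3863
H(Q) = 1.3209

Distribution P has higher entropy.

Intuition: The distribution closer to uniform (more spread out) has higher entropy.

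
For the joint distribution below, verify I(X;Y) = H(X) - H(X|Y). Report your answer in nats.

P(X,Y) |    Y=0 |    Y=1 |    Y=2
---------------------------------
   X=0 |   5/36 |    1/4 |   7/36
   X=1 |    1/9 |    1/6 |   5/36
I(X;Y) = 0.0006 nats

Mutual information has multiple equivalent forms:
- I(X;Y) = H(X) - H(X|Y)
- I(X;Y) = H(Y) - H(Y|X)
- I(X;Y) = H(X) + H(Y) - H(X,Y)

Computing all quantities:
H(X) = 0.6792, H(Y) = 1.0776, H(X,Y) = 1.7561
H(X|Y) = 0.6786, H(Y|X) = 1.0769

Verification:
H(X) - H(X|Y) = 0.6792 - 0.6786 = 0.0006
H(Y) - H(Y|X) = 1.0776 - 1.0769 = 0.0006
H(X) + H(Y) - H(X,Y) = 0.6792 + 1.0776 - 1.7561 = 0.0006

All forms give I(X;Y) = 0.0006 nats. ✓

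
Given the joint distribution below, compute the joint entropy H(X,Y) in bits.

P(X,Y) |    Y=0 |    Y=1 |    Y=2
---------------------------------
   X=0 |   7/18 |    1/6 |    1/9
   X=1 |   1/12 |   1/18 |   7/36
2.3027 bits

Joint entropy is H(X,Y) = -Σ_{x,y} p(x,y) log p(x,y).

Summing over all non-zero entries:
H(X,Y) = -[7/18·log_2(7/18) + 1/6·log_2(1/6) + 1/9·log_2(1/9) + 1/12·log_2(1/12) + 1/18·log_2(1/18) + 7/36·log_2(7/36)]
H(X,Y) = 2.3027 bits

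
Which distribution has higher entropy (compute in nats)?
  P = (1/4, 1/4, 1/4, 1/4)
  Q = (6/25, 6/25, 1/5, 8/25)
P

Computing entropies in nats:
H(P) = 1.3863
H(Q) = 1.3715

Distribution P has higher entropy.

Intuition: The distribution closer to uniform (more spread out) has higher entropy.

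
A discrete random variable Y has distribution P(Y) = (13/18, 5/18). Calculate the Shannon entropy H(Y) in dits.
0.2566 dits

Shannon entropy is H(X) = -Σ p(x) log p(x).

For P = (13/18, 5/18):
H = -13/18 × log_10(13/18) -5/18 × log_10(5/18)
H = 0.2566 dits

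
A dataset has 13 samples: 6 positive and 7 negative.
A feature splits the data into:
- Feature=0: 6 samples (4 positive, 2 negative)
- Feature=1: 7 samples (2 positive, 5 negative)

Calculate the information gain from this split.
0.1071 bits

Information Gain = H(Y) - H(Y|Feature)

Before split:
P(positive) = 6/13 = 0.4615
H(Y) = 0.9957 bits

After split:
Feature=0: H = 0.9183 bits (weight = 6/13)
Feature=1: H = 0.8631 bits (weight = 7/13)
H(Y|Feature) = (6/13)×0.9183 + (7/13)×0.8631 = 0.8886 bits

Information Gain = 0.9957 - 0.8886 = 0.1071 bits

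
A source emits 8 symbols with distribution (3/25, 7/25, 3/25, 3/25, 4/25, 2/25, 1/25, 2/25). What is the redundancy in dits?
0.0580 dits

Redundancy measures how far a source is from maximum entropy:
R = H_max - H(X)

Maximum entropy for 8 symbols: H_max = log_10(8) = 0.9031 dits
Actual entropy: H(X) = 0.8451 dits
Redundancy: R = 0.9031 - 0.8451 = 0.0580 dits

This redundancy represents potential for compression: the source could be compressed by 0.0580 dits per symbol.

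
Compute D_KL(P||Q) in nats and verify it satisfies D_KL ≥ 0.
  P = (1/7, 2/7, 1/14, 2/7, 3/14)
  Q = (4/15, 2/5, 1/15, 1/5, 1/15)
0.1717 nats

KL divergence satisfies the Gibbs inequality: D_KL(P||Q) ≥ 0 for all distributions P, Q.

D_KL(P||Q) = Σ p(x) log(p(x)/q(x))
Term by term:
  x=0: 1/7 × log_e[(1/7)/(4/15)] = -0.0892
  x=1: 2/7 × log_e[(2/7)/(2/5)] = -0.0961
  x=2: 1/14 × log_e[(1/14)/(1/15)] = 0.0049
  x=3: 2/7 × log_e[(2/7)/(1/5)] = 0.1019
  x=4: 3/14 × log_e[(3/14)/(1/15)] = 0.2502
D_KL(P||Q) = 0.1717 nats

D_KL(P||Q) = 0.1717 ≥ 0 ✓

This non-negativity is a fundamental property: relative entropy cannot be negative because it measures how different Q is from P.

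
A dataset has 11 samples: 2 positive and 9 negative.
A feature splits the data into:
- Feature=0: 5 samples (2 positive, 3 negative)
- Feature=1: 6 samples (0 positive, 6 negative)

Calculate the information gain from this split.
0.2427 bits

Information Gain = H(Y) - H(Y|Feature)

Before split:
P(positive) = 2/11 = 0.1818
H(Y) = 0.6840 bits

After split:
Feature=0: H = 0.9710 bits (weight = 5/11)
Feature=1: H = 0.0000 bits (weight = 6/11)
H(Y|Feature) = (5/11)×0.9710 + (6/11)×0.0000 = 0.4413 bits

Information Gain = 0.6840 - 0.4413 = 0.2427 bits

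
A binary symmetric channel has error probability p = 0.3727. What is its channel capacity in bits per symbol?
0.0473 bits

For a binary symmetric channel (BSC) with error probability p:
Capacity C = 1 - H(p) bits per symbol

where H(p) = -p log₂(p) - (1-p) log₂(1-p) is the binary entropy function.

H(0.3727) = 0.9527 bits
C = 1 - 0.9527 = 0.0473 bits per symbol

This means we can reliably transmit up to 0.0473 bits of information per channel use.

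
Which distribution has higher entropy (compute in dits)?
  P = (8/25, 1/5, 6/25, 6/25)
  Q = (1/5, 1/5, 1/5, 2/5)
P

Computing entropies in dits:
H(P) = 0.5956
H(Q) = 0.5786

Distribution P has higher entropy.

Intuition: The distribution closer to uniform (more spread out) has higher entropy.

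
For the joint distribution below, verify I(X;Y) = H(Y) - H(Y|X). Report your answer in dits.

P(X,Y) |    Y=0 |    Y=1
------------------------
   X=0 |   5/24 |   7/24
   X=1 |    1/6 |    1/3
I(X;Y) = 0.0016 dits

Mutual information has multiple equivalent forms:
- I(X;Y) = H(X) - H(X|Y)
- I(X;Y) = H(Y) - H(Y|X)
- I(X;Y) = H(X) + H(Y) - H(X,Y)

Computing all quantities:
H(X) = 0.3010, H(Y) = 0.2873, H(X,Y) = 0.5867
H(X|Y) = 0.2994, H(Y|X) = 0.2857

Verification:
H(X) - H(X|Y) = 0.3010 - 0.2994 = 0.0016
H(Y) - H(Y|X) = 0.2873 - 0.2857 = 0.0016
H(X) + H(Y) - H(X,Y) = 0.3010 + 0.2873 - 0.5867 = 0.0016

All forms give I(X;Y) = 0.0016 dits. ✓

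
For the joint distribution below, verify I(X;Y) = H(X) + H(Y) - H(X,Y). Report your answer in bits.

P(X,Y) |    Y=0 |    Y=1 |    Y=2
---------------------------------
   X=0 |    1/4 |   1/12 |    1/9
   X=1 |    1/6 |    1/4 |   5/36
I(X;Y) = 0.0683 bits

Mutual information has multiple equivalent forms:
- I(X;Y) = H(X) - H(X|Y)
- I(X;Y) = H(Y) - H(Y|X)
- I(X;Y) = H(X) + H(Y) - H(X,Y)

Computing all quantities:
H(X) = 0.9911, H(Y) = 1.5546, H(X,Y) = 2.4773
H(X|Y) = 0.9228, H(Y|X) = 1.4863

Verification:
H(X) - H(X|Y) = 0.9911 - 0.9228 = 0.0683
H(Y) - H(Y|X) = 1.5546 - 1.4863 = 0.0683
H(X) + H(Y) - H(X,Y) = 0.9911 + 1.5546 - 2.4773 = 0.0683

All forms give I(X;Y) = 0.0683 bits. ✓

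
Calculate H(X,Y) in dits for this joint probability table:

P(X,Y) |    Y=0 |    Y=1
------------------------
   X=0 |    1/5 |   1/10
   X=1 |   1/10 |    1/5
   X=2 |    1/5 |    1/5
0.7592 dits

Joint entropy is H(X,Y) = -Σ_{x,y} p(x,y) log p(x,y).

Summing over all non-zero entries:
H(X,Y) = -[1/5·log_10(1/5) + 1/10·log_10(1/10) + 1/10·log_10(1/10) + 1/5·log_10(1/5) + 1/5·log_10(1/5) + 1/5·log_10(1/5)]
H(X,Y) = 0.7592 dits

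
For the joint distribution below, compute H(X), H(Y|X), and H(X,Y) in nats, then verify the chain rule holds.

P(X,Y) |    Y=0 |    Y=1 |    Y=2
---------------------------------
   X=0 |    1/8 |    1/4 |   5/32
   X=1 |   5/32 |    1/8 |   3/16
H(X,Y) = 1.7604, H(X) = 0.6912, H(Y|X) = 1.0692 (all in nats)

Chain rule: H(X,Y) = H(X) + H(Y|X)

Left side — joint entropy directly:
H(X,Y) = -Σ p(x,y) log p(x,y) = 1.7604 nats

Right side — compute H(Y|X) from the conditional distributions:
P(X) = (17/32, 15/32), so H(X) = 0.6912 nats
H(Y|X) = Σ_x P(X=x) · H(Y|X=x):
  P(Y|X=0) = (4/17, 8/17, 5/17), H(Y|X=0) = 1.0551, weight P(X=0) = 17/32
  P(Y|X=1) = (1/3, 4/15, 2/5), H(Y|X=1) = 1.0852, weight P(X=1) = 15/32
H(Y|X) = 1.0692 nats

H(X) + H(Y|X) = 0.6912 + 1.0692 = 1.7604 nats

Both sides equal 1.7604 nats. ✓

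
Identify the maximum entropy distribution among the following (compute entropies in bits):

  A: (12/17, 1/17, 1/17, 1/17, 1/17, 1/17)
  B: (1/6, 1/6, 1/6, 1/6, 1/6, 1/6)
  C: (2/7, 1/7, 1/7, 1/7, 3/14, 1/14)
B

For a discrete distribution over n outcomes, entropy is maximized by the uniform distribution.

Computing entropies:
H(A) = 1.5569 bits
H(B) = 2.5850 bits
H(C) = 2.4677 bits

The uniform distribution (where all probabilities equal 1/6) achieves the maximum entropy of log_2(6) = 2.5850 bits.

Distribution B has the highest entropy.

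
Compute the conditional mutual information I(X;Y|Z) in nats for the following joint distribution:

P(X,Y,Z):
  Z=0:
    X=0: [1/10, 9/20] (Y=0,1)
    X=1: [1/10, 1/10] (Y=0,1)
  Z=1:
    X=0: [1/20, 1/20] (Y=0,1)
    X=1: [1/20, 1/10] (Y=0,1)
0.0390 nats

Conditional mutual information: I(X;Y|Z) = H(X|Z) + H(Y|Z) - H(X,Y|Z)

H(Z) = 0.5623
H(X,Z) = 1.1655 → H(X|Z) = 0.6032
H(Y,Z) = 1.1655 → H(Y|Z) = 0.6032
H(X,Y,Z) = 1.7297 → H(X,Y|Z) = 1.1674

I(X;Y|Z) = 0.6032 + 0.6032 - 1.1674 = 0.0390 nats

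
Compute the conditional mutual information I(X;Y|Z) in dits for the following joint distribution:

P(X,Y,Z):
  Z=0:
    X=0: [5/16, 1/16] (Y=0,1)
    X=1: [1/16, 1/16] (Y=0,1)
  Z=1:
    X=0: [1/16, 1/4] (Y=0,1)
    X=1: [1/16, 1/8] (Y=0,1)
0.0135 dits

Conditional mutual information: I(X;Y|Z) = H(X|Z) + H(Y|Z) - H(X,Y|Z)

H(Z) = 0.3010
H(X,Z) = 0.5668 → H(X|Z) = 0.2658
H(Y,Z) = 0.5452 → H(Y|Z) = 0.2442
H(X,Y,Z) = 0.7975 → H(X,Y|Z) = 0.4965

I(X;Y|Z) = 0.2658 + 0.2442 - 0.4965 = 0.0135 dits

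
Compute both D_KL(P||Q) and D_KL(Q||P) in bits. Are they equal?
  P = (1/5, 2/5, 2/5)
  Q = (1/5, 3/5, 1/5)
D_KL(P||Q) = 0.1660, D_KL(Q||P) = 0.1510

KL divergence is not symmetric: D_KL(P||Q) ≠ D_KL(Q||P) in general.

D_KL(P||Q) = 0.1660 bits
D_KL(Q||P) = 0.1510 bits

No, they are not equal!

This asymmetry is why KL divergence is not a true distance metric.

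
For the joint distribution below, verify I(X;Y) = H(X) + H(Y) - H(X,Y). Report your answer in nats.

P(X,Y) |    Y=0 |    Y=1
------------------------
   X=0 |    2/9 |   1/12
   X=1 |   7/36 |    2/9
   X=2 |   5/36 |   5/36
I(X;Y) = 0.0275 nats

Mutual information has multiple equivalent forms:
- I(X;Y) = H(X) - H(X|Y)
- I(X;Y) = H(Y) - H(Y|X)
- I(X;Y) = H(X) + H(Y) - H(X,Y)

Computing all quantities:
H(X) = 1.0829, H(Y) = 0.6870, H(X,Y) = 1.7423
H(X|Y) = 1.0554, H(Y|X) = 0.6595

Verification:
H(X) - H(X|Y) = 1.0829 - 1.0554 = 0.0275
H(Y) - H(Y|X) = 0.6870 - 0.6595 = 0.0275
H(X) + H(Y) - H(X,Y) = 1.0829 + 0.6870 - 1.7423 = 0.0275

All forms give I(X;Y) = 0.0275 nats. ✓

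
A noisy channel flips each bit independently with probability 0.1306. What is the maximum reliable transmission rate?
0.4409 bits

For a binary symmetric channel (BSC) with error probability p:
Capacity C = 1 - H(p) bits per symbol

where H(p) = -p log₂(p) - (1-p) log₂(1-p) is the binary entropy function.

H(0.1306) = 0.5591 bits
C = 1 - 0.5591 = 0.4409 bits per symbol

This means we can reliably transmit up to 0.4409 bits of information per channel use.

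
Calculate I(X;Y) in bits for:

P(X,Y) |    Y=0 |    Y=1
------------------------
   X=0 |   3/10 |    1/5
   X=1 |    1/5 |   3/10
0.0290 bits

Mutual information: I(X;Y) = H(X) + H(Y) - H(X,Y)

Marginals:
P(X) = (1/2, 1/2), H(X) = 1.0000 bits
P(Y) = (1/2, 1/2), H(Y) = 1.0000 bits

Joint entropy: H(X,Y) = 1.9710 bits

I(X;Y) = 1.0000 + 1.0000 - 1.9710 = 0.0290 bits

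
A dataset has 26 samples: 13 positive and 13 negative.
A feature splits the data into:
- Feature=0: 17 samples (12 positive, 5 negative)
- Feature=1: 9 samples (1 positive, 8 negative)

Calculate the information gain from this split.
0.2543 bits

Information Gain = H(Y) - H(Y|Feature)

Before split:
P(positive) = 13/26 = 0.5000
H(Y) = 1.0000 bits

After split:
Feature=0: H = 0.8740 bits (weight = 17/26)
Feature=1: H = 0.5033 bits (weight = 9/26)
H(Y|Feature) = (17/26)×0.8740 + (9/26)×0.5033 = 0.7457 bits

Information Gain = 1.0000 - 0.7457 = 0.2543 bits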